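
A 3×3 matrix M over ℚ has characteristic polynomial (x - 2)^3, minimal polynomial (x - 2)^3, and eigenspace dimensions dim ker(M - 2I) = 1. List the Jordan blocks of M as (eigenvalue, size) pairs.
λ = 2: algebraic multiplicity 3 (exponent in χ_M), largest block size 3 (exponent in m_M), 1 block (geometric multiplicity). This forces block sizes [3].

Jordan blocks: (2, 3)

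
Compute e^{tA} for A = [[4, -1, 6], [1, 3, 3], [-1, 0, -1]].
e^{tA} = [[(-3*t^2 + 4*t + 2)*e^{2*t}/2, t*(-3*t - 2)*e^{2*t}/2, 3*t*(4 - 3*t)*e^{2*t}/2], [t*e^{2*t}, (t + 1)*e^{2*t}, 3*t*e^{2*t}], [t*(t - 2)*e^{2*t}/2, t^2*e^{2*t}/2, (3*t^2 - 6*t + 2)*e^{2*t}/2]]

A has Jordan form J = [[2, 1, 0], [0, 2, 1], [0, 0, 2]] with A = PJP^{-1}, so e^{tA} = P e^{tJ} P^{-1}.

For a Jordan block J_k(λ), e^{tJ_k(λ)} = e^{λt} · (I + tN + t^2 N^2/2! + ... + t^{k-1} N^{k-1}/(k-1)!) where N is the nilpotent superdiagonal part.

Assembling the blocks and conjugating back gives the entries of e^{tA} as shown above.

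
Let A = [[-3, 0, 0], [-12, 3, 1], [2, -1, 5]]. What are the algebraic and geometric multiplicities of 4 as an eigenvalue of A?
algebraic multiplicity 2, geometric multiplicity 1

The characteristic polynomial is (x - 4)^2(x + 3), so the factor x - 4 appears with exponent 2: the algebraic multiplicity is 2.

rank(A - 4I) = 2, so the eigenspace has dimension 3 - 2 = 1: the geometric multiplicity is 1.

Since 1 < 2, A is not diagonalizable.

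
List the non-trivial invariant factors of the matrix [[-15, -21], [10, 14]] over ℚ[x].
x(x + 1)

The Jordan structure of A has elementary divisors (x + 1), x. Arranging the block sizes at each eigenvalue in decreasing order and taking row products gives the invariant factors.

Invariant factors (smallest first, each dividing the next): x(x + 1).

Check: the last factor x(x + 1) is the minimal polynomial, and the product x(x + 1) is the characteristic polynomial.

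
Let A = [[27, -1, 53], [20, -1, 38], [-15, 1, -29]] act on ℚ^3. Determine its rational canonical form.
The invariant factors of A (the non-unit diagonal entries of the Smith normal form of xI - A over ℚ[x]) are (x - 2)(x + 2)(x + 3), each dividing the next. The characteristic polynomial is their product, (x - 2)(x + 2)(x + 3).

The rational canonical form is the block-diagonal matrix of companion matrices C(f_i):
R = [[0, 0, 12], [1, 0, 4], [0, 1, -3]].

R = [[0, 0, 12], [1, 0, 4], [0, 1, -3]]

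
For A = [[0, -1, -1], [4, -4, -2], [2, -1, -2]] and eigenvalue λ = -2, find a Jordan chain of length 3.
We seek v_1 ∈ ker((A + 2I)^3) \ ker((A + 2I)^2), then set v_{i+1} = (A + 2I) v_i.

One such chain is v_1 = [[0, 1, 1]]^T, v_2 = [[-2, -4, -1]]^T, v_3 = [[1, 2, 0]]^T. Check: (A + 2I) v_3 = [[0, 0, 0]]^T = 0.

v_1 = [[0, 1, 1]]^T, v_2 = [[-2, -4, -1]]^T, v_3 = [[1, 2, 0]]^T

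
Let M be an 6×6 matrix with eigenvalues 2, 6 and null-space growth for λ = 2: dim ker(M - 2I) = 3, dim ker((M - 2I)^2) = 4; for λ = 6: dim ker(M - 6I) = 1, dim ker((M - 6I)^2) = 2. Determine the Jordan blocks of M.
λ = 2: successive nullity increments [3, 1] count blocks of size ≥ k; block sizes are [2, 1, 1].
λ = 6: successive nullity increments [1, 1] count blocks of size ≥ k; block sizes are [2].

Jordan blocks: (2, 2), (2, 1), (2, 1), (6, 2)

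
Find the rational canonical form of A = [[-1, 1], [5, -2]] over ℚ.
The invariant factors of A (the non-unit diagonal entries of the Smith normal form of xI - A over ℚ[x]) are x^2 + 3x - 3, each dividing the next. The characteristic polynomial is their product, x^2 + 3x - 3.

The rational canonical form is the block-diagonal matrix of companion matrices C(f_i):
R = [[0, 3], [1, -3]].

Note the characteristic polynomial does not split into linear factors over ℚ, so A has no Jordan form over ℚ; the rational canonical form exists over any field.

R = [[0, 3], [1, -3]]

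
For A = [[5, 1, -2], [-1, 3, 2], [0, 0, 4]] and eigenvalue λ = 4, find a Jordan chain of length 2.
v_1 = [[-1, 2, 0]]^T, v_2 = [[1, -1, 0]]^T

We seek v_1 ∈ ker((A - 4I)^2) \ ker(A - 4I), then set v_{i+1} = (A - 4I) v_i.

One such chain is v_1 = [[-1, 2, 0]]^T, v_2 = [[1, -1, 0]]^T. Check: (A - 4I) v_2 = [[0, 0, 0]]^T = 0.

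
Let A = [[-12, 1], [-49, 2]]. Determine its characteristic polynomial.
xI - A = [[x + 12, -1], [49, x - 2]].

Expanding det(xI - A) along the first row:
det(xI - A) = + (x + 12)·det([[x - 2]]) - (-1)·det([[49]]).

Evaluating gives χ_A(x) = x^2 + 10x + 25 = (x + 5)^2.

χ_A(x) = (x + 5)^2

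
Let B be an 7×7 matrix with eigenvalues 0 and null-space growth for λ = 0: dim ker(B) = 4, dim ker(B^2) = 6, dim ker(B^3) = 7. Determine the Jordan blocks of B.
λ = 0: successive nullity increments [4, 2, 1] count blocks of size ≥ k; block sizes are [3, 2, 1, 1].

Jordan blocks: (0, 3), (0, 2), (0, 1), (0, 1)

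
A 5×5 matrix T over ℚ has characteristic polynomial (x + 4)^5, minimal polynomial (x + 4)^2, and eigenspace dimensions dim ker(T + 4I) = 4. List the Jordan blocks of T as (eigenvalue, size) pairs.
Jordan blocks: (-4, 2), (-4, 1), (-4, 1), (-4, 1)

λ = -4: algebraic multiplicity 5 (exponent in χ_T), largest block size 2 (exponent in m_T), 4 blocks (geometric multiplicity). These force block sizes [2, 1, 1, 1].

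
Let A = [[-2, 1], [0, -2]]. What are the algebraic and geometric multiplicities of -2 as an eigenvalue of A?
algebraic multiplicity 2, geometric multiplicity 1

The characteristic polynomial is (x + 2)^2, so the factor x + 2 appears with exponent 2: the algebraic multiplicity is 2.

rank(A + 2I) = 1, so the eigenspace has dimension 2 - 1 = 1: the geometric multiplicity is 1.

Since 1 < 2, A is not diagonalizable.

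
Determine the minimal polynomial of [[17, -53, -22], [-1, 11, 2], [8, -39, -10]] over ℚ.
The characteristic polynomial factors as (x - 6)^3. The minimal polynomial is ∏(x - λ)^{k_λ} where k_λ is the size of the largest Jordan block at λ.

For λ = 6: rank(A - 6I) = 2, and the largest Jordan block has size 3 (the smallest k with rank((A - 6I)^k) = rank((A - 6I)^(k+1))).

So m_A(x) = (x - 6)^3.

m_A(x) = (x - 6)^3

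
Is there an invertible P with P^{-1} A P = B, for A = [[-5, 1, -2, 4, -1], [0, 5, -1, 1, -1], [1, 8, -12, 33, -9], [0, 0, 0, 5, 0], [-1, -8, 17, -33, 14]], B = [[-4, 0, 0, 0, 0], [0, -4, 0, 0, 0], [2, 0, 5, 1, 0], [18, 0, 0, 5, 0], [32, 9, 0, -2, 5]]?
No.

Both have characteristic polynomial (x - 5)^3(x + 4)^2, but the minimal polynomial of A is (x - 5)^2(x + 4)^2 while the minimal polynomial of B is (x - 5)^2(x + 4). The minimal polynomial is a similarity invariant, so A and B are not similar.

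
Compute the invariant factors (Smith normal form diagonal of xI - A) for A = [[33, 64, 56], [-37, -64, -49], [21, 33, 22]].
The Jordan structure of A has elementary divisors (x + 5)^2, (x - 1). Arranging the block sizes at each eigenvalue in decreasing order and taking row products gives the invariant factors.

Invariant factors (smallest first, each dividing the next): (x - 1)(x + 5)^2.

Check: the last factor (x - 1)(x + 5)^2 is the minimal polynomial, and the product (x - 1)(x + 5)^2 is the characteristic polynomial.

(x - 1)(x + 5)^2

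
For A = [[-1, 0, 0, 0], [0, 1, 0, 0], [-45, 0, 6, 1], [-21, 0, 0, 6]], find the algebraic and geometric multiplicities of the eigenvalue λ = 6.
The characteristic polynomial is (x - 6)^2(x - 1)(x + 1), so the factor x - 6 appears with exponent 2: the algebraic multiplicity is 2.

rank(A - 6I) = 3, so the eigenspace has dimension 4 - 3 = 1: the geometric multiplicity is 1.

Since 1 < 2, A is not diagonalizable.

algebraic multiplicity 2, geometric multiplicity 1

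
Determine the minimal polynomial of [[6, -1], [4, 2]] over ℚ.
The characteristic polynomial factors as (x - 4)^2. The minimal polynomial is ∏(x - λ)^{k_λ} where k_λ is the size of the largest Jordan block at λ.

For λ = 4: rank(A - 4I) = 1, and the largest Jordan block has size 2 (the smallest k with rank((A - 4I)^k) = rank((A - 4I)^(k+1))).

So m_A(x) = (x - 4)^2.

m_A(x) = (x - 4)^2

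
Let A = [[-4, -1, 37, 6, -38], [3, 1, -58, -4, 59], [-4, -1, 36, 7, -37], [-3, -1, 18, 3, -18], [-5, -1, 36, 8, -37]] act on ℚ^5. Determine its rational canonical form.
R = [[0, 0, 0, 0, -20], [1, 0, 0, 0, 21], [0, 1, 0, 0, 0], [0, 0, 1, 0, 19], [0, 0, 0, 1, -1]]

The invariant factors of A (the non-unit diagonal entries of the Smith normal form of xI - A over ℚ[x]) are (x - 4)(x + 5)(x^3 + x - 1), each dividing the next. The characteristic polynomial is their product, (x - 4)(x + 5)(x^3 + x - 1).

The rational canonical form is the block-diagonal matrix of companion matrices C(f_i):
R = [[0, 0, 0, 0, -20], [1, 0, 0, 0, 21], [0, 1, 0, 0, 0], [0, 0, 1, 0, 19], [0, 0, 0, 1, -1]].

Note the characteristic polynomial does not split into linear factors over ℚ, so A has no Jordan form over ℚ; the rational canonical form exists over any field.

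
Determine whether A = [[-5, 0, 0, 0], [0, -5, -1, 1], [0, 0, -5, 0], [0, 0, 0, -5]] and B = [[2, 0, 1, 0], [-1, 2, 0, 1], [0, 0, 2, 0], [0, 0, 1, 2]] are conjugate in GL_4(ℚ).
trace(A) = -20 but trace(B) = 8. The trace is a similarity invariant, so A and B are not similar.

No.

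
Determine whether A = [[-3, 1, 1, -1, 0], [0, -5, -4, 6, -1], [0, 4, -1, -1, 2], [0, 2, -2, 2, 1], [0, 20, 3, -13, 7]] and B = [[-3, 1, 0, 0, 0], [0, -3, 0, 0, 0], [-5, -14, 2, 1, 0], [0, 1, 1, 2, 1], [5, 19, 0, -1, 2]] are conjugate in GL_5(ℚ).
Yes.

Two matrices over a field are similar if and only if they have the same invariant factors.

Both A and B have characteristic polynomial (x - 2)^3(x + 3)^2 and minimal polynomial (x - 2)^3(x + 3)^2. Computing further, both have invariant factors (x - 2)^3(x + 3)^2. Hence A and B are similar.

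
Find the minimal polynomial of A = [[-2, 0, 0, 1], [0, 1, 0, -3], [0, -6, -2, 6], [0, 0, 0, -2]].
The characteristic polynomial factors as (x - 1)(x + 2)^3. The minimal polynomial is ∏(x - λ)^{k_λ} where k_λ is the size of the largest Jordan block at λ.

For λ = -2: rank(A + 2I) = 2, and the largest Jordan block has size 2 (the smallest k with rank((A + 2I)^k) = rank((A + 2I)^(k+1))).
For λ = 1: rank(A - I) = 3, and the largest Jordan block has size 1 (the smallest k with rank((A - I)^k) = rank((A - I)^(k+1))).

So m_A(x) = (x - 1)(x + 2)^2.

m_A(x) = (x - 1)(x + 2)^2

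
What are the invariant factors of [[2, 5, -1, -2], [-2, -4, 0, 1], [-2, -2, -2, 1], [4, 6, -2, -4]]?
(x + 2)^2, (x + 2)^2

The Jordan structure of A has elementary divisors (x + 2)^2, (x + 2)^2. Arranging the block sizes at each eigenvalue in decreasing order and taking row products gives the invariant factors.

Invariant factors (smallest first, each dividing the next): (x + 2)^2, (x + 2)^2.

Check: the last factor (x + 2)^2 is the minimal polynomial, and the product (x + 2)^4 is the characteristic polynomial.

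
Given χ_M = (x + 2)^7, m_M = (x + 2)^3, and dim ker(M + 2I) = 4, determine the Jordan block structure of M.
λ = -2: algebraic multiplicity 7 (exponent in χ_M), largest block size 3 (exponent in m_M), 4 blocks (geometric multiplicity). These force block sizes [3, 2, 1, 1].

Jordan blocks: (-2, 3), (-2, 2), (-2, 1), (-2, 1)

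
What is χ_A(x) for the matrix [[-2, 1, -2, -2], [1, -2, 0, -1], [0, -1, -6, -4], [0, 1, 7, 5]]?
xI - A = [[x + 2, -1, 2, 2], [-1, x + 2, 0, 1], [0, 1, x + 6, 4], [0, -1, -7, x - 5]].

Expanding det(xI - A) along the first row:
det(xI - A) = + (x + 2)·det([[x + 2, 0, 1], [1, x + 6, 4], [-1, -7, x - 5]]) - (-1)·det([[-1, 0, 1], [0, x + 6, 4], [0, -7, x - 5]]) + (2)·det([[-1, x + 2, 1], [0, 1, 4], [0, -1, x - 5]]) - (2)·det([[-1, x + 2, 0], [0, 1, x + 6], [0, -1, -7]]).

Evaluating gives χ_A(x) = x^4 + 5x^3 + 6x^2 - 4x - 8 = (x - 1)(x + 2)^3.

χ_A(x) = (x - 1)(x + 2)^3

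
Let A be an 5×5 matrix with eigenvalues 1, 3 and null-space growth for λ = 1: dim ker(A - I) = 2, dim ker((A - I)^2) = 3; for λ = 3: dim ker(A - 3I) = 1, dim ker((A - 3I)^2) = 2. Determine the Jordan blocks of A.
Jordan blocks: (1, 2), (1, 1), (3, 2)

λ = 1: successive nullity increments [2, 1] count blocks of size ≥ k; block sizes are [2, 1].
λ = 3: successive nullity increments [1, 1] count blocks of size ≥ k; block sizes are [2].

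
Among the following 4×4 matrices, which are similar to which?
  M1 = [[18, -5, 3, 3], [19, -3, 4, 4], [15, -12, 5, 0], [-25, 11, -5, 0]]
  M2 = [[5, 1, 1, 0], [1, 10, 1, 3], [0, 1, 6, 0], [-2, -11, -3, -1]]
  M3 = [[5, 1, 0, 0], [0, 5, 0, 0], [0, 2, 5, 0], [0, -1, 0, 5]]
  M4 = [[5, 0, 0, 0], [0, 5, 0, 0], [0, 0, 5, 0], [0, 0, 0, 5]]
Characteristic polynomials: χ_{M1} = (x - 5)^4, χ_{M2} = (x - 5)^4, χ_{M3} = (x - 5)^4, χ_{M4} = (x - 5)^4.

{M1, M2}: invariant factors x - 5, (x - 5)^3.

{M3}: invariant factors x - 5, x - 5, (x - 5)^2.

{M4}: invariant factors x - 5, x - 5, x - 5, x - 5.

Matrices are similar if and only if their invariant-factor lists agree; the partition into similarity classes is {M1, M2}, {M3}, {M4}.

3 classes: {M1, M2}, {M3}, {M4}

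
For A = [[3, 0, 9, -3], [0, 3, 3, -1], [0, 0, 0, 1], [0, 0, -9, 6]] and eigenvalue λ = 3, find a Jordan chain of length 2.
v_1 = [[3, 2, -1, -4]]^T, v_2 = [[3, 1, -1, -3]]^T

We seek v_1 ∈ ker((A - 3I)^2) \ ker(A - 3I), then set v_{i+1} = (A - 3I) v_i.

One such chain is v_1 = [[3, 2, -1, -4]]^T, v_2 = [[3, 1, -1, -3]]^T. Check: (A - 3I) v_2 = [[0, 0, 0, 0]]^T = 0.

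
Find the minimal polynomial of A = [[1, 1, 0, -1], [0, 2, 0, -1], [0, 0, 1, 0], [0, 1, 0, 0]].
m_A(x) = (x - 1)^2

The characteristic polynomial factors as (x - 1)^4. The minimal polynomial is ∏(x - λ)^{k_λ} where k_λ is the size of the largest Jordan block at λ.

For λ = 1: rank(A - I) = 1, and the largest Jordan block has size 2 (the smallest k with rank((A - I)^k) = rank((A - I)^(k+1))).

So m_A(x) = (x - 1)^2.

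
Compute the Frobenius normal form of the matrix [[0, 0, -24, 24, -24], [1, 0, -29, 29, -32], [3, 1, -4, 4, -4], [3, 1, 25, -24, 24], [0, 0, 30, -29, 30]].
R = [[0, 0, 0, 0, -24], [1, 0, 0, 0, -98], [0, 1, 0, 0, -7], [0, 0, 1, 0, 28], [0, 0, 0, 1, 2]]

The invariant factors of A (the non-unit diagonal entries of the Smith normal form of xI - A over ℚ[x]) are (x - 6)(x + 4)(x^3 - 4x - 1), each dividing the next. The characteristic polynomial is their product, (x - 6)(x + 4)(x^3 - 4x - 1).

The rational canonical form is the block-diagonal matrix of companion matrices C(f_i):
R = [[0, 0, 0, 0, -24], [1, 0, 0, 0, -98], [0, 1, 0, 0, -7], [0, 0, 1, 0, 28], [0, 0, 0, 1, 2]].

Note the characteristic polynomial does not split into linear factors over ℚ, so A has no Jordan form over ℚ; the rational canonical form exists over any field.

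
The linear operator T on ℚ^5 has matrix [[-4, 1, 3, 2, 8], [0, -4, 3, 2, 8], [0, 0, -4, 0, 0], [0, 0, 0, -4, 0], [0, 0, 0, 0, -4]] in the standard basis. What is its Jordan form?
The characteristic polynomial is det(xI - A) = (x + 4)^5, so the eigenvalues are -4 (algebraic multiplicity 5).

For λ = -4: rank(A + 4I) = 2, rank((A + 4I)^2) = 1, rank((A + 4I)^3) = 0. The eigenspace has dimension 5 - 2 = 3, so there are 3 Jordan blocks; the rank sequence gives block sizes [3, 1, 1].

Assembling the blocks gives the Jordan form J above.

J = [[-4, 1, 0, 0, 0], [0, -4, 1, 0, 0], [0, 0, -4, 0, 0], [0, 0, 0, -4, 0], [0, 0, 0, 0, -4]]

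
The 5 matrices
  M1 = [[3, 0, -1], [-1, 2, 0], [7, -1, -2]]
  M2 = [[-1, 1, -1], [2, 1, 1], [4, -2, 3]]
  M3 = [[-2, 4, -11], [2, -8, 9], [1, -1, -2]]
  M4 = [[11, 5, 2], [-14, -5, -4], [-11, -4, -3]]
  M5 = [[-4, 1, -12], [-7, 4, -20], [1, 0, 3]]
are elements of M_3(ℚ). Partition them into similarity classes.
2 classes: {M1, M2, M4, M5}, {M3}

Characteristic polynomials: χ_{M1} = (x - 1)^3, χ_{M2} = (x - 1)^3, χ_{M3} = (x + 4)^3, χ_{M4} = (x - 1)^3, χ_{M5} = (x - 1)^3.

{M1, M2, M4, M5}: invariant factors (x - 1)^3.

{M3}: invariant factors (x + 4)^3.

Matrices are similar if and only if their invariant-factor lists agree; the partition into similarity classes is {M1, M2, M4, M5}, {M3}.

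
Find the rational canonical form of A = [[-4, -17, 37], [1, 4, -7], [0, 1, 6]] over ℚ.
R = [[0, 0, 15], [1, 0, -8], [0, 1, 6]]

The invariant factors of A (the non-unit diagonal entries of the Smith normal form of xI - A over ℚ[x]) are (x - 5)(x^2 - x + 3), each dividing the next. The characteristic polynomial is their product, (x - 5)(x^2 - x + 3).

The rational canonical form is the block-diagonal matrix of companion matrices C(f_i):
R = [[0, 0, 15], [1, 0, -8], [0, 1, 6]].

Note the characteristic polynomial does not split into linear factors over ℚ, so A has no Jordan form over ℚ; the rational canonical form exists over any field.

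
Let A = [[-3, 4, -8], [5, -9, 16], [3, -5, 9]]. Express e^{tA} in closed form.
e^{tA} = [[(1 - 2*t)*e^{-t}, 4*t*e^{-t}, -8*t*e^{-t}], [t*(5 - t)*e^{-t}, (2*t^2 - 8*t + 1)*e^{-t}, 4*t*(4 - t)*e^{-t}], [t*(6 - t)*e^{-t}/2, t*(t - 5)*e^{-t}, (-2*t^2 + 10*t + 1)*e^{-t}]]

A has Jordan form J = [[-1, 1, 0], [0, -1, 1], [0, 0, -1]] with A = PJP^{-1}, so e^{tA} = P e^{tJ} P^{-1}.

For a Jordan block J_k(λ), e^{tJ_k(λ)} = e^{λt} · (I + tN + t^2 N^2/2! + ... + t^{k-1} N^{k-1}/(k-1)!) where N is the nilpotent superdiagonal part.

Assembling the blocks and conjugating back gives the entries of e^{tA} as shown above.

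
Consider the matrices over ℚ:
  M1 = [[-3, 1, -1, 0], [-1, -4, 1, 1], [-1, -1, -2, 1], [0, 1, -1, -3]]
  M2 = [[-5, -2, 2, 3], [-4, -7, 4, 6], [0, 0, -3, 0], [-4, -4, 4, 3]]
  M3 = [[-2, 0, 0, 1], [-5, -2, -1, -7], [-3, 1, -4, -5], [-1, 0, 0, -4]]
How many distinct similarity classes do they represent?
2 classes: {M1, M3}, {M2}

Characteristic polynomials: χ_{M1} = (x + 3)^4, χ_{M2} = (x + 3)^4, χ_{M3} = (x + 3)^4.

{M1, M3}: invariant factors (x + 3)^2, (x + 3)^2.

{M2}: invariant factors x + 3, x + 3, (x + 3)^2.

Matrices are similar if and only if their invariant-factor lists agree; the partition into similarity classes is {M1, M3}, {M2}.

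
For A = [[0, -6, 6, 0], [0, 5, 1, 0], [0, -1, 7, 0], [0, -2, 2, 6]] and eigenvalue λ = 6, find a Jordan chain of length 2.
v_1 = [[1, -2, -1, -3]]^T, v_2 = [[0, 1, 1, 2]]^T

We seek v_1 ∈ ker((A - 6I)^2) \ ker(A - 6I), then set v_{i+1} = (A - 6I) v_i.

One such chain is v_1 = [[1, -2, -1, -3]]^T, v_2 = [[0, 1, 1, 2]]^T. Check: (A - 6I) v_2 = [[0, 0, 0, 0]]^T = 0.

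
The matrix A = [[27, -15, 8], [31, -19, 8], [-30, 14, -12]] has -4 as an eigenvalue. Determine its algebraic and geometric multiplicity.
The characteristic polynomial is (x - 4)(x + 4)^2, so the factor x + 4 appears with exponent 2: the algebraic multiplicity is 2.

rank(A + 4I) = 2, so the eigenspace has dimension 3 - 2 = 1: the geometric multiplicity is 1.

Since 1 < 2, A is not diagonalizable.

algebraic multiplicity 2, geometric multiplicity 1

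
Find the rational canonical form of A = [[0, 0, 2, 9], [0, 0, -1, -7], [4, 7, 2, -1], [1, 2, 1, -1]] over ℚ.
R = [[0, 0, 0, 5], [1, 0, 0, -2], [0, 1, 0, -3], [0, 0, 1, 1]]

The invariant factors of A (the non-unit diagonal entries of the Smith normal form of xI - A over ℚ[x]) are (x - 1)(x^3 + 3x + 5), each dividing the next. The characteristic polynomial is their product, (x - 1)(x^3 + 3x + 5).

The rational canonical form is the block-diagonal matrix of companion matrices C(f_i):
R = [[0, 0, 0, 5], [1, 0, 0, -2], [0, 1, 0, -3], [0, 0, 1, 1]].

Note the characteristic polynomial does not split into linear factors over ℚ, so A has no Jordan form over ℚ; the rational canonical form exists over any field.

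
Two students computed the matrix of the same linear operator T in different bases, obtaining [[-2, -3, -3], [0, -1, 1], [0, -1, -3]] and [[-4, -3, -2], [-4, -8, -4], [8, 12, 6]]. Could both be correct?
Yes.

Two matrices over a field are similar if and only if they have the same invariant factors.

Both A and B have characteristic polynomial (x + 2)^3 and minimal polynomial (x + 2)^2. Computing further, both have invariant factors x + 2, (x + 2)^2. Hence A and B are similar.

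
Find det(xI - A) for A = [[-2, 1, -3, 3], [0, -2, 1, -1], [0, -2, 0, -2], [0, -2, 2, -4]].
xI - A = [[x + 2, -1, 3, -3], [0, x + 2, -1, 1], [0, 2, x, 2], [0, 2, -2, x + 4]].

Expanding det(xI - A) along the first row:
det(xI - A) = + (x + 2)·det([[x + 2, -1, 1], [2, x, 2], [2, -2, x + 4]]) - (-1)·det([[0, -1, 1], [0, x, 2], [0, -2, x + 4]]) + (3)·det([[0, x + 2, 1], [0, 2, 2], [0, 2, x + 4]]) - (-3)·det([[0, x + 2, -1], [0, 2, x], [0, 2, -2]]).

Evaluating gives χ_A(x) = x^4 + 8x^3 + 24x^2 + 32x + 16 = (x + 2)^4.

χ_A(x) = (x + 2)^4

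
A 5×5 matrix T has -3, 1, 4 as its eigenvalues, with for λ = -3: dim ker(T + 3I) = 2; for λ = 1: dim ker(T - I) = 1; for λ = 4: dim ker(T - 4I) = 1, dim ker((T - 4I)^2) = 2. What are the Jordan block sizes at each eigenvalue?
Jordan blocks: (-3, 1), (-3, 1), (1, 1), (4, 2)

λ = -3: successive nullity increments [2] count blocks of size ≥ k; block sizes are [1, 1].
λ = 1: successive nullity increments [1] count blocks of size ≥ k; block sizes are [1].
λ = 4: successive nullity increments [1, 1] count blocks of size ≥ k; block sizes are [2].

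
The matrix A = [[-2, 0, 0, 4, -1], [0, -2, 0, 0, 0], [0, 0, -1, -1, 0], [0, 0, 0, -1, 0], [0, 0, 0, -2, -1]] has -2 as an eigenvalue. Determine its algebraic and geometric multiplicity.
The characteristic polynomial is (x + 1)^3(x + 2)^2, so the factor x + 2 appears with exponent 2: the algebraic multiplicity is 2.

rank(A + 2I) = 3, so the eigenspace has dimension 5 - 3 = 2: the geometric multiplicity is 2.

algebraic multiplicity 2, geometric multiplicity 2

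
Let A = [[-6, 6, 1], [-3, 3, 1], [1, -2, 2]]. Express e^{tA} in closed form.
A has Jordan form J = [[-3, 0, 0], [0, 1, 1], [0, 0, 1]] with A = PJP^{-1}, so e^{tA} = P e^{tJ} P^{-1}.

For a Jordan block J_k(λ), e^{tJ_k(λ)} = e^{λt} · (I + tN + t^2 N^2/2! + ... + t^{k-1} N^{k-1}/(k-1)!) where N is the nilpotent superdiagonal part.

Assembling the blocks and conjugating back gives the entries of e^{tA} as shown above.

e^{tA} = [[((t - 1)*e^{4*t} + 2)*e^{-3*t}, 2*((1 - t)*e^{4*t} - 1)*e^{-3*t}, t*e^{t}], [((t - 1)*e^{4*t} + 1)*e^{-3*t}, (2*(1 - t)*e^{4*t} - 1)*e^{-3*t}, t*e^{t}], [t*e^{t}, -2*t*e^{t}, (t + 1)*e^{t}]]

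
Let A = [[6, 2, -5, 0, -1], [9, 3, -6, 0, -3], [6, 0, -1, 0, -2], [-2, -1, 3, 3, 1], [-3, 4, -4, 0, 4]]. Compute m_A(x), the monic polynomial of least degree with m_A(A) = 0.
The characteristic polynomial factors as (x - 3)^5. The minimal polynomial is ∏(x - λ)^{k_λ} where k_λ is the size of the largest Jordan block at λ.

For λ = 3: rank(A - 3I) = 3, and the largest Jordan block has size 3 (the smallest k with rank((A - 3I)^k) = rank((A - 3I)^(k+1))).

So m_A(x) = (x - 3)^3.

m_A(x) = (x - 3)^3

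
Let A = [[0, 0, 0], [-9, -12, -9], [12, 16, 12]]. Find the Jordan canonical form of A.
J = [[0, 1, 0], [0, 0, 0], [0, 0, 0]]

The characteristic polynomial is det(xI - A) = x^3, so the eigenvalues are 0 (algebraic multiplicity 3).

For λ = 0: rank(A) = 1, rank(A^2) = 0. The eigenspace has dimension 3 - 1 = 2, so there are 2 Jordan blocks; the rank sequence gives block sizes [2, 1].

Assembling the blocks gives the Jordan form J above.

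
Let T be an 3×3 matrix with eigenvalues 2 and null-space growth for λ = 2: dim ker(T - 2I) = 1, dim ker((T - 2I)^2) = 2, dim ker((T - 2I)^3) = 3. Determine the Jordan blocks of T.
Jordan blocks: (2, 3)

λ = 2: successive nullity increments [1, 1, 1] count blocks of size ≥ k; block sizes are [3].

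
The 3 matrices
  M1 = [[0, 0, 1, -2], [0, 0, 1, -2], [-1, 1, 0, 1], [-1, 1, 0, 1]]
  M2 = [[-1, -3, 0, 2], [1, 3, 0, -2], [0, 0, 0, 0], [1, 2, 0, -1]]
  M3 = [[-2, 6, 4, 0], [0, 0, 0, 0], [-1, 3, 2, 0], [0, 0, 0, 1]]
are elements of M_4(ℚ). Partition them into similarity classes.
1 class: {M1, M2, M3}

Characteristic polynomials: χ_{M1} = x^3(x - 1), χ_{M2} = x^3(x - 1), χ_{M3} = x^3(x - 1).

{M1, M2, M3}: invariant factors x, x^2(x - 1).

Matrices are similar if and only if their invariant-factor lists agree; the partition into similarity classes is {M1, M2, M3}.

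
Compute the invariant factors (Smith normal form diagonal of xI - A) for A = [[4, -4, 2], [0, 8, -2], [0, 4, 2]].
x - 4, (x - 6)(x - 4)

The Jordan structure of A has elementary divisors (x - 4), (x - 4), (x - 6). Arranging the block sizes at each eigenvalue in decreasing order and taking row products gives the invariant factors.

Invariant factors (smallest first, each dividing the next): x - 4, (x - 6)(x - 4).

Check: the last factor (x - 6)(x - 4) is the minimal polynomial, and the product (x - 6)(x - 4)^2 is the characteristic polynomial.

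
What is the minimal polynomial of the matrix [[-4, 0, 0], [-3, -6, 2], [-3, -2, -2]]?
The characteristic polynomial factors as (x + 4)^3. The minimal polynomial is ∏(x - λ)^{k_λ} where k_λ is the size of the largest Jordan block at λ.

For λ = -4: rank(A + 4I) = 1, and the largest Jordan block has size 2 (the smallest k with rank((A + 4I)^k) = rank((A + 4I)^(k+1))).

So m_A(x) = (x + 4)^2.

m_A(x) = (x + 4)^2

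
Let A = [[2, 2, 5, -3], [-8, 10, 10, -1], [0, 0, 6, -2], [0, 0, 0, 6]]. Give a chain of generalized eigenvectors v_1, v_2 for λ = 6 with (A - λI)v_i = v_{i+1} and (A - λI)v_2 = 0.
We seek v_1 ∈ ker((A - 6I)^2) \ ker(A - 6I), then set v_{i+1} = (A - 6I) v_i.

One such chain is v_1 = [[5, -2, 5, 0]]^T, v_2 = [[1, 2, 0, 0]]^T. Check: (A - 6I) v_2 = [[0, 0, 0, 0]]^T = 0.

v_1 = [[5, -2, 5, 0]]^T, v_2 = [[1, 2, 0, 0]]^T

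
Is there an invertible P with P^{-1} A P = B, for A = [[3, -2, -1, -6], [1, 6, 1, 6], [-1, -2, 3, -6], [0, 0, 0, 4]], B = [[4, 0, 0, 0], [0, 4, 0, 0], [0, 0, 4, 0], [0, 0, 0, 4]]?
No.

Both have characteristic polynomial (x - 4)^4, but the minimal polynomial of A is (x - 4)^2 while the minimal polynomial of B is x - 4. The minimal polynomial is a similarity invariant, so A and B are not similar.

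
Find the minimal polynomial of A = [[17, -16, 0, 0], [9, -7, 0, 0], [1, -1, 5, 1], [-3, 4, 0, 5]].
m_A(x) = (x - 5)^2

The characteristic polynomial factors as (x - 5)^4. The minimal polynomial is ∏(x - λ)^{k_λ} where k_λ is the size of the largest Jordan block at λ.

For λ = 5: rank(A - 5I) = 2, and the largest Jordan block has size 2 (the smallest k with rank((A - 5I)^k) = rank((A - 5I)^(k+1))).

So m_A(x) = (x - 5)^2.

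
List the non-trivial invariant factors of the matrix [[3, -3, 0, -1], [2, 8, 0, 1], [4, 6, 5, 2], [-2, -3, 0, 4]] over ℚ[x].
x - 5, x - 5, (x - 5)^2

The Jordan structure of A has elementary divisors (x - 5)^2, (x - 5), (x - 5). Arranging the block sizes at each eigenvalue in decreasing order and taking row products gives the invariant factors.

Invariant factors (smallest first, each dividing the next): x - 5, x - 5, (x - 5)^2.

Check: the last factor (x - 5)^2 is the minimal polynomial, and the product (x - 5)^4 is the characteristic polynomial.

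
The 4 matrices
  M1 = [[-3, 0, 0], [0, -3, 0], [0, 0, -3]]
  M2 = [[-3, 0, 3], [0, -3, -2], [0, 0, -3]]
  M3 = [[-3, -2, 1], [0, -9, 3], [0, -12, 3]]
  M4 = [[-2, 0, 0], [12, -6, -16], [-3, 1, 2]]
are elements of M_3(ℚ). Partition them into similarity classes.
Characteristic polynomials: χ_{M1} = (x + 3)^3, χ_{M2} = (x + 3)^3, χ_{M3} = (x + 3)^3, χ_{M4} = (x + 2)^3.

{M1}: invariant factors x + 3, x + 3, x + 3.

{M2, M3}: invariant factors x + 3, (x + 3)^2.

{M4}: invariant factors x + 2, (x + 2)^2.

Matrices are similar if and only if their invariant-factor lists agree; the partition into similarity classes is {M1}, {M2, M3}, {M4}.

3 classes: {M1}, {M2, M3}, {M4}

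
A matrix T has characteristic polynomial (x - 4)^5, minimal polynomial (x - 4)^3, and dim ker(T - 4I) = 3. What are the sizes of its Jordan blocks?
Jordan blocks: (4, 3), (4, 1), (4, 1)

λ = 4: algebraic multiplicity 5 (exponent in χ_T), largest block size 3 (exponent in m_T), 3 blocks (geometric multiplicity). These force block sizes [3, 1, 1].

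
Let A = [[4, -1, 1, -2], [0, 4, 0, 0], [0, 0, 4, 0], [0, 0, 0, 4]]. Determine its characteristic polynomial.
xI - A = [[x - 4, 1, -1, 2], [0, x - 4, 0, 0], [0, 0, x - 4, 0], [0, 0, 0, x - 4]].

Expanding det(xI - A) along the first row:
det(xI - A) = + (x - 4)·det([[x - 4, 0, 0], [0, x - 4, 0], [0, 0, x - 4]]) - (1)·det([[0, 0, 0], [0, x - 4, 0], [0, 0, x - 4]]) + (-1)·det([[0, x - 4, 0], [0, 0, 0], [0, 0, x - 4]]) - (2)·det([[0, x - 4, 0], [0, 0, x - 4], [0, 0, 0]]).

Evaluating gives χ_A(x) = x^4 - 16x^3 + 96x^2 - 256x + 256 = (x - 4)^4.

χ_A(x) = (x - 4)^4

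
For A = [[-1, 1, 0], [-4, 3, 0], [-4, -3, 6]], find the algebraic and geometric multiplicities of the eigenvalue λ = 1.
The characteristic polynomial is (x - 6)(x - 1)^2, so the factor x - 1 appears with exponent 2: the algebraic multiplicity is 2.

rank(A - I) = 2, so the eigenspace has dimension 3 - 2 = 1: the geometric multiplicity is 1.

Since 1 < 2, A is not diagonalizable.

algebraic multiplicity 2, geometric multiplicity 1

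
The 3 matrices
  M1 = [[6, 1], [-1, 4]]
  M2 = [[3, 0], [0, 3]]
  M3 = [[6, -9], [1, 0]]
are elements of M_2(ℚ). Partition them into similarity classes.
3 classes: {M1}, {M2}, {M3}

Characteristic polynomials: χ_{M1} = (x - 5)^2, χ_{M2} = (x - 3)^2, χ_{M3} = (x - 3)^2.

{M1}: invariant factors (x - 5)^2.

{M2}: invariant factors x - 3, x - 3.

{M3}: invariant factors (x - 3)^2.

Matrices are similar if and only if their invariant-factor lists agree; the partition into similarity classes is {M1}, {M2}, {M3}.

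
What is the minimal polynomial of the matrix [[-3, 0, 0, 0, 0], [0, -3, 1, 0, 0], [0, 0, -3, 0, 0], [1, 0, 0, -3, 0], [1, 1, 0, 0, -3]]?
m_A(x) = (x + 3)^3

The characteristic polynomial factors as (x + 3)^5. The minimal polynomial is ∏(x - λ)^{k_λ} where k_λ is the size of the largest Jordan block at λ.

For λ = -3: rank(A + 3I) = 3, and the largest Jordan block has size 3 (the smallest k with rank((A + 3I)^k) = rank((A + 3I)^(k+1))).

So m_A(x) = (x + 3)^3.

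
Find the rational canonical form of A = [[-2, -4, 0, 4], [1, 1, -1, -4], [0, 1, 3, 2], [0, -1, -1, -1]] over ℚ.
R = [[0, 0, 0, -4], [1, 0, 0, 0], [0, 1, 0, 4], [0, 0, 1, 1]]

The invariant factors of A (the non-unit diagonal entries of the Smith normal form of xI - A over ℚ[x]) are (x - 1)(x^3 - 4x - 4), each dividing the next. The characteristic polynomial is their product, (x - 1)(x^3 - 4x - 4).

The rational canonical form is the block-diagonal matrix of companion matrices C(f_i):
R = [[0, 0, 0, -4], [1, 0, 0, 0], [0, 1, 0, 4], [0, 0, 1, 1]].

Note the characteristic polynomial does not split into linear factors over ℚ, so A has no Jordan form over ℚ; the rational canonical form exists over any field.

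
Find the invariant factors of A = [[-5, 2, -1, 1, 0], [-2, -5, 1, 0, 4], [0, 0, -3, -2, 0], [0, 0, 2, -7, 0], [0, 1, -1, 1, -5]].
The Jordan structure of A has elementary divisors (x + 5)^3, (x + 5)^2. Arranging the block sizes at each eigenvalue in decreasing order and taking row products gives the invariant factors.

Invariant factors (smallest first, each dividing the next): (x + 5)^2, (x + 5)^3.

Check: the last factor (x + 5)^3 is the minimal polynomial, and the product (x + 5)^5 is the characteristic polynomial.

(x + 5)^2, (x + 5)^3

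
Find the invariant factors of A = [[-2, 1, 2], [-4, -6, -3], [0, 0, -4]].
(x + 4)^3

The Jordan structure of A has elementary divisors (x + 4)^3. Arranging the block sizes at each eigenvalue in decreasing order and taking row products gives the invariant factors.

Invariant factors (smallest first, each dividing the next): (x + 4)^3.

Check: the last factor (x + 4)^3 is the minimal polynomial, and the product (x + 4)^3 is the characteristic polynomial.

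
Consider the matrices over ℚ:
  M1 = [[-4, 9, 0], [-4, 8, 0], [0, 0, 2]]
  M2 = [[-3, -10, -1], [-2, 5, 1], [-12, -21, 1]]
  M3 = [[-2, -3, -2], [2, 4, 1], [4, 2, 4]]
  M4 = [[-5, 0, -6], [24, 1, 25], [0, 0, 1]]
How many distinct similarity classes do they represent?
4 classes: {M1}, {M2}, {M3}, {M4}

Characteristic polynomials: χ_{M1} = (x - 2)^3, χ_{M2} = (x - 4)^2(x + 5), χ_{M3} = (x - 2)^3, χ_{M4} = (x - 1)^2(x + 5).

{M1}: invariant factors x - 2, (x - 2)^2.

{M2}: invariant factors (x - 4)^2(x + 5).

{M3}: invariant factors (x - 2)^3.

{M4}: invariant factors (x - 1)^2(x + 5).

Matrices are similar if and only if their invariant-factor lists agree; the partition into similarity classes is {M1}, {M2}, {M3}, {M4}.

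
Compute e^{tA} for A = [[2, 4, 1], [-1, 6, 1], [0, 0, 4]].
e^{tA} = [[(1 - 2*t)*e^{4*t}, 4*t*e^{4*t}, t*(t + 1)*e^{4*t}], [-t*e^{4*t}, (2*t + 1)*e^{4*t}, t*(t + 2)*e^{4*t}/2], [0, 0, e^{4*t}]]

A has Jordan form J = [[4, 1, 0], [0, 4, 1], [0, 0, 4]] with A = PJP^{-1}, so e^{tA} = P e^{tJ} P^{-1}.

For a Jordan block J_k(λ), e^{tJ_k(λ)} = e^{λt} · (I + tN + t^2 N^2/2! + ... + t^{k-1} N^{k-1}/(k-1)!) where N is the nilpotent superdiagonal part.

Assembling the blocks and conjugating back gives the entries of e^{tA} as shown above.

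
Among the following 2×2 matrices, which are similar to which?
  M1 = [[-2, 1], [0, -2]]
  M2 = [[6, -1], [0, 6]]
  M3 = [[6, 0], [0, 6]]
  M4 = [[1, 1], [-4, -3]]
4 classes: {M1}, {M2}, {M3}, {M4}

Characteristic polynomials: χ_{M1} = (x + 2)^2, χ_{M2} = (x - 6)^2, χ_{M3} = (x - 6)^2, χ_{M4} = (x + 1)^2.

{M1}: invariant factors (x + 2)^2.

{M2}: invariant factors (x - 6)^2.

{M3}: invariant factors x - 6, x - 6.

{M4}: invariant factors (x + 1)^2.

Matrices are similar if and only if their invariant-factor lists agree; the partition into similarity classes is {M1}, {M2}, {M3}, {M4}.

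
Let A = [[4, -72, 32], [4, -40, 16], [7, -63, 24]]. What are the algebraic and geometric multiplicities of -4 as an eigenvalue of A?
The characteristic polynomial is (x + 4)^3, so the factor x + 4 appears with exponent 3: the algebraic multiplicity is 3.

rank(A + 4I) = 1, so the eigenspace has dimension 3 - 1 = 2: the geometric multiplicity is 2.

Since 2 < 3, A is not diagonalizable.

algebraic multiplicity 3, geometric multiplicity 2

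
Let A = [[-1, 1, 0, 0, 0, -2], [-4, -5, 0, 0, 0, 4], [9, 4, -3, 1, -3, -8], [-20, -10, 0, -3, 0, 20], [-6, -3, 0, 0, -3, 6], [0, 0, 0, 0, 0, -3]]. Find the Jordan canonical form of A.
The characteristic polynomial is det(xI - A) = (x + 3)^6, so the eigenvalues are -3 (algebraic multiplicity 6).

For λ = -3: rank(A + 3I) = 2, rank((A + 3I)^2) = 0. The eigenspace has dimension 6 - 2 = 4, so there are 4 Jordan blocks; the rank sequence gives block sizes [2, 2, 1, 1].

Assembling the blocks gives the Jordan form J above.

J = [[-3, 1, 0, 0, 0, 0], [0, -3, 0, 0, 0, 0], [0, 0, -3, 1, 0, 0], [0, 0, 0, -3, 0, 0], [0, 0, 0, 0, -3, 0], [0, 0, 0, 0, 0, -3]]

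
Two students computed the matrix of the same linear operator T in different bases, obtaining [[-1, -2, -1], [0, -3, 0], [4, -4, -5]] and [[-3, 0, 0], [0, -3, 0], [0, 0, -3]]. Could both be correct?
No.

Both have characteristic polynomial (x + 3)^3, but the minimal polynomial of A is (x + 3)^2 while the minimal polynomial of B is x + 3. The minimal polynomial is a similarity invariant, so A and B are not similar.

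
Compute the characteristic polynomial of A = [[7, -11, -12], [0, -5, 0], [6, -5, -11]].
xI - A = [[x - 7, 11, 12], [0, x + 5, 0], [-6, 5, x + 11]].

Expanding det(xI - A) along the first row:
det(xI - A) = + (x - 7)·det([[x + 5, 0], [5, x + 11]]) - (11)·det([[0, 0], [-6, x + 11]]) + (12)·det([[0, x + 5], [-6, 5]]).

Evaluating gives χ_A(x) = x^3 + 9x^2 + 15x - 25 = (x - 1)(x + 5)^2.

χ_A(x) = (x - 1)(x + 5)^2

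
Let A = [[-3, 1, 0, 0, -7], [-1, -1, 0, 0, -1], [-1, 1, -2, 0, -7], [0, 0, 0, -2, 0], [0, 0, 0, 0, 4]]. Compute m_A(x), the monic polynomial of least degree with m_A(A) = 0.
m_A(x) = (x - 4)(x + 2)^2

The characteristic polynomial factors as (x - 4)(x + 2)^4. The minimal polynomial is ∏(x - λ)^{k_λ} where k_λ is the size of the largest Jordan block at λ.

For λ = -2: rank(A + 2I) = 2, and the largest Jordan block has size 2 (the smallest k with rank((A + 2I)^k) = rank((A + 2I)^(k+1))).
For λ = 4: rank(A - 4I) = 4, and the largest Jordan block has size 1 (the smallest k with rank((A - 4I)^k) = rank((A - 4I)^(k+1))).

So m_A(x) = (x - 4)(x + 2)^2.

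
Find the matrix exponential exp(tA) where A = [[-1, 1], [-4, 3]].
e^{tA} = [[(1 - 2*t)*e^{t}, t*e^{t}], [-4*t*e^{t}, (2*t + 1)*e^{t}]]

A has Jordan form J = [[1, 1], [0, 1]] with A = PJP^{-1}, so e^{tA} = P e^{tJ} P^{-1}.

For a Jordan block J_k(λ), e^{tJ_k(λ)} = e^{λt} · (I + tN + t^2 N^2/2! + ... + t^{k-1} N^{k-1}/(k-1)!) where N is the nilpotent superdiagonal part.

Assembling the blocks and conjugating back gives the entries of e^{tA} as shown above.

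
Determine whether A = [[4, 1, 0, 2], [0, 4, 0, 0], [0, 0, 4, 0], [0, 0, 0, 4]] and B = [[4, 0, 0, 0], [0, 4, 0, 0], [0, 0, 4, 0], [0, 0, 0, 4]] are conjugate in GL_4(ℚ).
No.

Both have characteristic polynomial (x - 4)^4, but the minimal polynomial of A is (x - 4)^2 while the minimal polynomial of B is x - 4. The minimal polynomial is a similarity invariant, so A and B are not similar.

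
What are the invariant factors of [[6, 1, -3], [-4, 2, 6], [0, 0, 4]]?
The Jordan structure of A has elementary divisors (x - 4)^2, (x - 4). Arranging the block sizes at each eigenvalue in decreasing order and taking row products gives the invariant factors.

Invariant factors (smallest first, each dividing the next): x - 4, (x - 4)^2.

Check: the last factor (x - 4)^2 is the minimal polynomial, and the product (x - 4)^3 is the characteristic polynomial.

x - 4, (x - 4)^2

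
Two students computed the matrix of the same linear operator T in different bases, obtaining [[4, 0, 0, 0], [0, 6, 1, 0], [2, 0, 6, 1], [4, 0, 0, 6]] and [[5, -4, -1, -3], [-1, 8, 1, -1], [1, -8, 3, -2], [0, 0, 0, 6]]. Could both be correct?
Yes.

Two matrices over a field are similar if and only if they have the same invariant factors.

Both A and B have characteristic polynomial (x - 6)^3(x - 4) and minimal polynomial (x - 6)^3(x - 4). Computing further, both have invariant factors (x - 6)^3(x - 4). Hence A and B are similar.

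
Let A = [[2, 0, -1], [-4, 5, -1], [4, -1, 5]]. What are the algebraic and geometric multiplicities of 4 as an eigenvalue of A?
algebraic multiplicity 3, geometric multiplicity 1

The characteristic polynomial is (x - 4)^3, so the factor x - 4 appears with exponent 3: the algebraic multiplicity is 3.

rank(A - 4I) = 2, so the eigenspace has dimension 3 - 2 = 1: the geometric multiplicity is 1.

Since 1 < 3, A is not diagonalizable.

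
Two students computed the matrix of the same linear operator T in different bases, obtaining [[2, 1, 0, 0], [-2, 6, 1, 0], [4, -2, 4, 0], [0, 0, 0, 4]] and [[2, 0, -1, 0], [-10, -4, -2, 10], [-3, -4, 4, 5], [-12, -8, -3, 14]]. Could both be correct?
Two matrices over a field are similar if and only if they have the same invariant factors.

Both A and B have characteristic polynomial (x - 4)^4 and minimal polynomial (x - 4)^3. Computing further, both have invariant factors x - 4, (x - 4)^3. Hence A and B are similar.

Yes.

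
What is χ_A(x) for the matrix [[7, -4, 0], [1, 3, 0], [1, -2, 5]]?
xI - A = [[x - 7, 4, 0], [-1, x - 3, 0], [-1, 2, x - 5]].

Expanding det(xI - A) along the first row:
det(xI - A) = + (x - 7)·det([[x - 3, 0], [2, x - 5]]) - (4)·det([[-1, 0], [-1, x - 5]]) + (0)·det([[-1, x - 3], [-1, 2]]).

Evaluating gives χ_A(x) = x^3 - 15x^2 + 75x - 125 = (x - 5)^3.

χ_A(x) = (x - 5)^3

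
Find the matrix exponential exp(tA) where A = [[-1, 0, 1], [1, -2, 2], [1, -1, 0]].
A has Jordan form J = [[-1, 1, 0], [0, -1, 1], [0, 0, -1]] with A = PJP^{-1}, so e^{tA} = P e^{tJ} P^{-1}.

For a Jordan block J_k(λ), e^{tJ_k(λ)} = e^{λt} · (I + tN + t^2 N^2/2! + ... + t^{k-1} N^{k-1}/(k-1)!) where N is the nilpotent superdiagonal part.

Assembling the blocks and conjugating back gives the entries of e^{tA} as shown above.

e^{tA} = [[(t^2 + 2)*e^{-t}/2, -t^2*e^{-t}/2, t*(t + 2)*e^{-t}/2], [t*(t + 2)*e^{-t}/2, (-t^2/2 - t + 1)*e^{-t}, t*(t + 4)*e^{-t}/2], [t*e^{-t}, -t*e^{-t}, (t + 1)*e^{-t}]]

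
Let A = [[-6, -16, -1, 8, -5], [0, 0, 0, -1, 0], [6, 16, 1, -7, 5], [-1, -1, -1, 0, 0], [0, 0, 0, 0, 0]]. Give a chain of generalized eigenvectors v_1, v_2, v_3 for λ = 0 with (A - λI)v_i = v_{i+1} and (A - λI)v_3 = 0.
We seek v_1 ∈ ker(A^3) \ ker(A^2), then set v_{i+1} = A v_i.

One such chain is v_1 = [[1, 0, 0, 1, 0]]^T, v_2 = [[2, -1, -1, -1, 0]]^T, v_3 = [[-3, 1, 2, 0, 0]]^T. Check: A v_3 = [[0, 0, 0, 0, 0]]^T = 0.

v_1 = [[1, 0, 0, 1, 0]]^T, v_2 = [[2, -1, -1, -1, 0]]^T, v_3 = [[-3, 1, 2, 0, 0]]^T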